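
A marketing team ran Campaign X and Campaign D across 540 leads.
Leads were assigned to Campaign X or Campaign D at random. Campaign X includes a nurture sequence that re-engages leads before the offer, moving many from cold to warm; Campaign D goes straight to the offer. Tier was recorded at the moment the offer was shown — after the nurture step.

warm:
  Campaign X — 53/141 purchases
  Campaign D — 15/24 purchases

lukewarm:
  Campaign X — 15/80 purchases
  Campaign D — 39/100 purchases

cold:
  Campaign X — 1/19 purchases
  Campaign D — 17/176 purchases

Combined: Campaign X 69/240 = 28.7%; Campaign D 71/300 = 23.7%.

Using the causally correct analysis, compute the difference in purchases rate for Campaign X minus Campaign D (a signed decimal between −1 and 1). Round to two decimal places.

+0.05

Engagement tier is downstream of the campaign. One should not condition on a consequence of treatment, so the overall rates are the right comparison.
The causal difference is the pooled difference: 0.287 − 0.237 = +0.051.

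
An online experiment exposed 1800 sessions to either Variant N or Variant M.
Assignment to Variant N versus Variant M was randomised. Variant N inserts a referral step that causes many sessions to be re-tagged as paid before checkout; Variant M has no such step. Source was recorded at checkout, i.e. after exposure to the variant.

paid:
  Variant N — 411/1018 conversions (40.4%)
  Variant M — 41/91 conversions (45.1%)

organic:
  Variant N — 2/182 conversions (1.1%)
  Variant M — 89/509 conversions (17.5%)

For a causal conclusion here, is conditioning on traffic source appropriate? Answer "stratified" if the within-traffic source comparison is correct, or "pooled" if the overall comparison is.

Traffic source is downstream of the variant. One should not condition on a consequence of treatment, so the overall rates are the right comparison.
Pooled: Variant N 34.4% vs Variant M 21.7%; Variant N is higher overall.

pooled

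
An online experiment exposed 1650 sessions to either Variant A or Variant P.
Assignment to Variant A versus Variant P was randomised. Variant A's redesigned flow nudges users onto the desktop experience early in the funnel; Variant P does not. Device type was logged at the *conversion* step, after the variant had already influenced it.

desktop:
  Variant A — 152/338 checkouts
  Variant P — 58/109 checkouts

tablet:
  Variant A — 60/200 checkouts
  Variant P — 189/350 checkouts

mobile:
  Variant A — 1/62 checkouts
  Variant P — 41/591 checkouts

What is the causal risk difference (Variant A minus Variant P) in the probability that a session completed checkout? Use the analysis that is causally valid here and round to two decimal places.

Within every device type level Variant P has the higher rate, yet pooled Variant A does — Simpson's reversal.
Device type lies on the pathway variant → device type → outcome, so adjusting for it blocks the indirect effect. For the total causal effect of variant, use the unadjusted pooled rates.
The causal difference is the pooled difference: 0.355 − 0.274 = +0.081.

+0.08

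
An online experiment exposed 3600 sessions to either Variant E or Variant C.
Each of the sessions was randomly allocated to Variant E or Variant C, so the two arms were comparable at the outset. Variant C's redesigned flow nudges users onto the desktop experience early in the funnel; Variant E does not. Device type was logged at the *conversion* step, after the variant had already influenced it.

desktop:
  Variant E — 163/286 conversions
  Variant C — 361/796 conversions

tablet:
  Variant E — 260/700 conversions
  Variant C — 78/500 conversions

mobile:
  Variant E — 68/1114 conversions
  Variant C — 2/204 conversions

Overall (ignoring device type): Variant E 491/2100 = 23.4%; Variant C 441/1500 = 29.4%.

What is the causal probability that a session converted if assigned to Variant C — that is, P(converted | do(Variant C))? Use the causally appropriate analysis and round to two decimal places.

0.29

Device type is downstream of the variant. One should not condition on a consequence of treatment, so the overall rates are the right comparison.
So P(outcome | do(Variant C)) is just the pooled rate for Variant C: 441/1500 = 0.294.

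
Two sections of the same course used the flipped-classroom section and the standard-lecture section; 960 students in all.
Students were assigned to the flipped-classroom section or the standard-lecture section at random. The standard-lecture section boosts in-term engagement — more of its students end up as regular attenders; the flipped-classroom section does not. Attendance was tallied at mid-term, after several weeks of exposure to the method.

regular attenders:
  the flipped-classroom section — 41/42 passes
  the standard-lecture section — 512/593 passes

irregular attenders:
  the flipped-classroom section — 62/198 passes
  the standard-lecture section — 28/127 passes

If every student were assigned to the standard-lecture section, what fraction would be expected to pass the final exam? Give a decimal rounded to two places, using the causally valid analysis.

The distribution of mid-term attendance is itself part of what the teaching method does — it is an intermediate outcome. Holding it fixed would remove that part of the effect; the total effect is the pooled difference.
So P(outcome | do(the standard-lecture section)) is just the pooled rate for the standard-lecture section: 540/720 = 0.750.

0.75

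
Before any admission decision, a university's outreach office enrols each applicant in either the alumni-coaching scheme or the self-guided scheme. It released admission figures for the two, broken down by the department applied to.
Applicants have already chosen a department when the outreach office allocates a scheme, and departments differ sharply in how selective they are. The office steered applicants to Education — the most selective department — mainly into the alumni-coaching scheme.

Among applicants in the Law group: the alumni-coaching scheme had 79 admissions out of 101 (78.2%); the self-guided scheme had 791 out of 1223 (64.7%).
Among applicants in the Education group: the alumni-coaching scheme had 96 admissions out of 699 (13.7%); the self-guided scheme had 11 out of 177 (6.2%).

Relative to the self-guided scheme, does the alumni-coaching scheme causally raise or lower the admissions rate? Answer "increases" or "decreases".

Nothing the outreach scheme does changes department; the imbalance is an allocation artefact. With department also predicting the outcome, the pooled figure is confounded, and the within-stratum comparison is the causal one.
Within each level — Law: 78.2% vs 64.7%; Education: 13.7% vs 6.2% — the alumni-coaching scheme is higher every time.

increases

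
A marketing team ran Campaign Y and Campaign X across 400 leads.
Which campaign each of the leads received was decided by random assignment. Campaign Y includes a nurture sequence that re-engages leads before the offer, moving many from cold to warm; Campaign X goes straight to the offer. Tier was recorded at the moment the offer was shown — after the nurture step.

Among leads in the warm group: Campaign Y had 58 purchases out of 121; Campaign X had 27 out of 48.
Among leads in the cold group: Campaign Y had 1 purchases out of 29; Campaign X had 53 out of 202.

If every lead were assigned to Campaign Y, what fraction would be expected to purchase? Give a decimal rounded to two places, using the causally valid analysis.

Engagement tier is recorded after the campaign and is itself shifted by it — it sits on the causal path from campaign to outcome. Conditioning on a mediator would strip out part of the effect we want; the pooled comparison gives the total causal effect.
So P(outcome | do(Campaign Y)) is just the pooled rate for Campaign Y: 59/150 = 0.393.

0.39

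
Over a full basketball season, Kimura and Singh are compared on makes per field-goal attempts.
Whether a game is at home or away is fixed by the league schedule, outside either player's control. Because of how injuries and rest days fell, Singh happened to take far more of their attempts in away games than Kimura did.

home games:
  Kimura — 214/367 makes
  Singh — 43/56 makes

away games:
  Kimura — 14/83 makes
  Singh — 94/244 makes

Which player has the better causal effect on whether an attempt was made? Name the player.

Since game venue is a pre-existing factor (not a product of the player) and it affects the outcome on its own, it is a confounder. The stratified rates, not the pooled rate, identify the causal effect.
Within each level — home games: 58.3% vs 76.8%; away games: 16.9% vs 38.5% — Singh is higher every time.

Singh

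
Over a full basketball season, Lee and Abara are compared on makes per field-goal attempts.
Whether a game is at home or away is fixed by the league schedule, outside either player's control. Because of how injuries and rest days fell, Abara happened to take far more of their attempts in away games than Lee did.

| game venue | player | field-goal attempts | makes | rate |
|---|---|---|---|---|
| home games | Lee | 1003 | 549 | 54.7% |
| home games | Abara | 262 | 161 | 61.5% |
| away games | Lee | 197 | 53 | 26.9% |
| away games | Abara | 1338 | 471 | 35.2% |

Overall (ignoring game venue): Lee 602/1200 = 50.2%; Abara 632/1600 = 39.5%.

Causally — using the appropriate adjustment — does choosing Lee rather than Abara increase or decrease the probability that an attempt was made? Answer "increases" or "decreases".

Nothing the player does changes game venue; the imbalance is an allocation artefact. With game venue also predicting the outcome, the pooled figure is confounded, and the within-stratum comparison is the causal one.
Within each level — home games: 54.7% vs 61.5%; away games: 26.9% vs 35.2% — Abara is higher every time.

decreases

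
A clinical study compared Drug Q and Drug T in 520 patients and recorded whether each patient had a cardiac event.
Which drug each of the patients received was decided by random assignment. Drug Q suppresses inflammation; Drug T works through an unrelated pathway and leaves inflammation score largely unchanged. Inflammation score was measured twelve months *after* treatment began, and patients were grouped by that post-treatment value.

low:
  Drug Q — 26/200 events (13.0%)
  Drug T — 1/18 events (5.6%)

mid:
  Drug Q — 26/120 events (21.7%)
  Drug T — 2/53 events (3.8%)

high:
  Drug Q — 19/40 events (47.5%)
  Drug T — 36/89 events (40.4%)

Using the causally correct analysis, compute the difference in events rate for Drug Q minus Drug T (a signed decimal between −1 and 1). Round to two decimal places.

Inflammation score is downstream of the drug. One should not condition on a consequence of treatment, so the overall rates are the right comparison.
The causal difference is the pooled difference: 0.197 − 0.244 = -0.047.

-0.05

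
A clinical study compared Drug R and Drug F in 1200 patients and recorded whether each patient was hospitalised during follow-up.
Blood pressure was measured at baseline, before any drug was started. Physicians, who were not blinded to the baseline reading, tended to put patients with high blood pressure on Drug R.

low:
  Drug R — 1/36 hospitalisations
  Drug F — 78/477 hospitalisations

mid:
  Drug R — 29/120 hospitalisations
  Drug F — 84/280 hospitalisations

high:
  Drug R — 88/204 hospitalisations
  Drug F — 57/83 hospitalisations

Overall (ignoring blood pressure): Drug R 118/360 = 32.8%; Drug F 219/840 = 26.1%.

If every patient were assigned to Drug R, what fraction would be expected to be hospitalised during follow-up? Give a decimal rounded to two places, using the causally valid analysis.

Drug R is lower inside every blood pressure stratum but Drug F is lower in aggregate. Whether to stratify depends on how blood pressure relates to the drug.
Blood pressure satisfies the back-door criterion: it is not a descendant of the drug, and it blocks the spurious path from drug to outcome. Adjusting for it (i.e., using the within-blood pressure rates) gives the causal effect.
Standardising Drug R to the population blood pressure mix: 0.427·1/36 + 0.333·29/120 + 0.239·88/204 = 0.196.

0.20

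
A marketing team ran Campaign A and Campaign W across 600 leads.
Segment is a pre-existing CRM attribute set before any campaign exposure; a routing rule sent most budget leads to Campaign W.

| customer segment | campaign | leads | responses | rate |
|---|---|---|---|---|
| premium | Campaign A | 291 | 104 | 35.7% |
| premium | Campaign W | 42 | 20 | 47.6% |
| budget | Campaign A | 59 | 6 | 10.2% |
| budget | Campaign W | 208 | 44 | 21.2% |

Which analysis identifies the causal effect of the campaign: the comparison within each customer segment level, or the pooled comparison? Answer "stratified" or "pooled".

The stratified and pooled comparisons disagree (Campaign W wins within each customer segment; Campaign A wins overall), so the answer turns on the causal role of customer segment.
Since customer segment is a pre-existing factor (not a product of the campaign) and it affects the outcome on its own, it is a confounder. The stratified rates, not the pooled rate, identify the causal effect.
Within each level — premium: 35.7% vs 47.6%; budget: 10.2% vs 21.2% — Campaign W is higher every time.

stratified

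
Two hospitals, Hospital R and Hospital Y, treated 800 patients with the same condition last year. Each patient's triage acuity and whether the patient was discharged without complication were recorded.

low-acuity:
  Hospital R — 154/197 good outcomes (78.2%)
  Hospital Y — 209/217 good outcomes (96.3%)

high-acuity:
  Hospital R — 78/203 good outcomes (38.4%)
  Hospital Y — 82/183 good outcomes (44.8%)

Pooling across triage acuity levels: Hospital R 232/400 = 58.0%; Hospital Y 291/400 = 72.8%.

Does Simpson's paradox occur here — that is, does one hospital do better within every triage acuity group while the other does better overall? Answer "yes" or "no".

Within each triage acuity level (low-acuity 78.2% vs 96.3%; high-acuity 38.4% vs 44.8%), Hospital Y has the higher rate every time. Pooled: 58.0% vs 72.8% — Hospital Y has the higher rate overall. They agree.

no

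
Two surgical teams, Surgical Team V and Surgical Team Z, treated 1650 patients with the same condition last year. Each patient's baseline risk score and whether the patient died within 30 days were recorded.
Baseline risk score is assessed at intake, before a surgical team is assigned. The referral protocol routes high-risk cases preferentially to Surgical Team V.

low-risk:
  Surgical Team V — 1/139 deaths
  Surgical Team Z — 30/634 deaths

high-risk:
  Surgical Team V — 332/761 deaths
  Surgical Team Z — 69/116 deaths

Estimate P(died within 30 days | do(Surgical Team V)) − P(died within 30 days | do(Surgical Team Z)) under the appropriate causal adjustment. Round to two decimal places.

The baseline risk score-specific comparison favours Surgical Team V throughout, but the pooled figures favour Surgical Team Z. The question is whether to condition on baseline risk score.
Baseline risk score is set before the surgical team has any effect — it is not caused by the surgical team — and it independently drives the outcome. That makes it a confounder, so the causal comparison is within baseline risk score levels.
Adjusting over the population distribution of baseline risk score: 0.468·(0.007−0.047) + 0.532·(0.436−0.595) = -0.103.

-0.10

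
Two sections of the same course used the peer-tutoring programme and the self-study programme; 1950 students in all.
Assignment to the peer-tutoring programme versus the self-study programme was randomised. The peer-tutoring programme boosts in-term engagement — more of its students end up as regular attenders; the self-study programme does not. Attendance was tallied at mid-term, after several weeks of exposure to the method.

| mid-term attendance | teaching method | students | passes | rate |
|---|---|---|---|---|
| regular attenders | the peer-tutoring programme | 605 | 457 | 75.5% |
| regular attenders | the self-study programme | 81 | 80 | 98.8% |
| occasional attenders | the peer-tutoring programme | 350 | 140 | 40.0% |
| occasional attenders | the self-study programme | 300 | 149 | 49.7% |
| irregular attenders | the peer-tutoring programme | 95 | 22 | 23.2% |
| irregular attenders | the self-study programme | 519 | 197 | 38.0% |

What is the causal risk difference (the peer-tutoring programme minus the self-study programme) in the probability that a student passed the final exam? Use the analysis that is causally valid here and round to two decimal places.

+0.12

The distribution of mid-term attendance is itself part of what the teaching method does — it is an intermediate outcome. Holding it fixed would remove that part of the effect; the total effect is the pooled difference.
The causal difference is the pooled difference: 0.590 − 0.473 = +0.116.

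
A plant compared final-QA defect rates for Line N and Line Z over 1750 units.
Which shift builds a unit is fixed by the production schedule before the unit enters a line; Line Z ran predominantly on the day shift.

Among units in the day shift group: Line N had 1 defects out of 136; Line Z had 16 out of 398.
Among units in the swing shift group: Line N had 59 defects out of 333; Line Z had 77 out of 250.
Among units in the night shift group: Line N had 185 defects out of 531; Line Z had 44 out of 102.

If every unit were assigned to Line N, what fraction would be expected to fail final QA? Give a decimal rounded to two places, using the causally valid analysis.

The shift-specific comparison favours Line N throughout, but the pooled figures favour Line Z. The question is whether to condition on shift.
The imbalance in shift arose from how units were allocated, not from anything the line did; and shift independently affects the outcome. The pooled gap is confounded — condition on shift.
Standardising Line N to the population shift mix: 0.305·1/136 + 0.333·59/333 + 0.362·185/531 = 0.187.

0.19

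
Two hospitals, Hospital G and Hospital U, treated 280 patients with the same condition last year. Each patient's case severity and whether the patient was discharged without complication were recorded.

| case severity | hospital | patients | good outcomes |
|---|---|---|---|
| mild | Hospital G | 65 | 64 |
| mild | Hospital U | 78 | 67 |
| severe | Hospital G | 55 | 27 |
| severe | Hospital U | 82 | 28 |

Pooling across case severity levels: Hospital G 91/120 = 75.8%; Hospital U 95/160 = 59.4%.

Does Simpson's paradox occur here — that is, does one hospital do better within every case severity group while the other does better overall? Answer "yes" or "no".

no

Within each case severity level (mild 98.5% vs 85.9%; severe 49.1% vs 34.1%), Hospital G has the higher rate every time. Pooled: 75.8% vs 59.4% — Hospital G has the higher rate overall. They agree.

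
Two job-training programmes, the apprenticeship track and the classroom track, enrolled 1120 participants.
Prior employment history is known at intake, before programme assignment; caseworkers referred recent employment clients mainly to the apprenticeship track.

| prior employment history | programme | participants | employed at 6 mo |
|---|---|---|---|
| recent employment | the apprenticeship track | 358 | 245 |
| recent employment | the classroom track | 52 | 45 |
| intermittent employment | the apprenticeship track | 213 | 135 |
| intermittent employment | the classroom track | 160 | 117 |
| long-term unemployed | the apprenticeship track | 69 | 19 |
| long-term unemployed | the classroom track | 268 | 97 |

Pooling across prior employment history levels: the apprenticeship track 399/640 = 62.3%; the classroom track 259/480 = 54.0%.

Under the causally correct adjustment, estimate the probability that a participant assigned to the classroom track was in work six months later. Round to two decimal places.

0.67

Prior employment history is set before the programme has any effect — it is not caused by the programme — and it independently drives the outcome. That makes it a confounder, so the causal comparison is within prior employment history levels.
Standardising the classroom track to the population prior employment history mix: 0.366·45/52 + 0.333·117/160 + 0.301·97/268 = 0.669.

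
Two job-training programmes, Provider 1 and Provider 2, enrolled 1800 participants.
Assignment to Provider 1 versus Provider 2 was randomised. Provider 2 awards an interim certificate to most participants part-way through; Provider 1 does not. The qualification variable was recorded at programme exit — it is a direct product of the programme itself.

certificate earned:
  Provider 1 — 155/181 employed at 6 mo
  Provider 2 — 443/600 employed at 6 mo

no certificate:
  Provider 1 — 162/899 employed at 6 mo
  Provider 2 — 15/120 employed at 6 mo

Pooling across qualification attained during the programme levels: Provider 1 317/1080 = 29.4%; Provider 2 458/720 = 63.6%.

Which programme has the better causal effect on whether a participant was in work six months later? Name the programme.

The qualification attained during the programme-specific comparison favours Provider 1 throughout, but the pooled figures favour Provider 2. The question is whether to condition on qualification attained during the programme.
Qualification attained during the programme is recorded after the programme and is itself shifted by it — it sits on the causal path from programme to outcome. Conditioning on a mediator would strip out part of the effect we want; the pooled comparison gives the total causal effect.
Pooled: Provider 1 29.4% vs Provider 2 63.6%; Provider 2 is higher overall.

Provider 2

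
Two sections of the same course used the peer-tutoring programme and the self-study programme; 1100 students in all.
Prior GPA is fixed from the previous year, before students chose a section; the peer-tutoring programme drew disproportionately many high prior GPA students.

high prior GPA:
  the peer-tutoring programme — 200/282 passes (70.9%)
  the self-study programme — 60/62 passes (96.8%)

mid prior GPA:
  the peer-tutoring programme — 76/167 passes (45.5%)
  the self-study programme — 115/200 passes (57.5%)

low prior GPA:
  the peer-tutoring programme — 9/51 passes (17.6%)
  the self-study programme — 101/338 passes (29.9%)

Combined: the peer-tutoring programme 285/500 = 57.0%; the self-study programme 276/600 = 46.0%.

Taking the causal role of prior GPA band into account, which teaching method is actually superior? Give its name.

The stratified and pooled comparisons disagree (the self-study programme wins within each prior GPA band; the peer-tutoring programme wins overall), so the answer turns on the causal role of prior GPA band.
The imbalance in prior GPA band arose from how students were allocated, not from anything the teaching method did; and prior GPA band independently affects the outcome. The pooled gap is confounded — condition on prior GPA band.
Within each level — high prior GPA: 70.9% vs 96.8%; mid prior GPA: 45.5% vs 57.5%; low prior GPA: 17.6% vs 29.9% — the self-study programme is higher every time.

the self-study programme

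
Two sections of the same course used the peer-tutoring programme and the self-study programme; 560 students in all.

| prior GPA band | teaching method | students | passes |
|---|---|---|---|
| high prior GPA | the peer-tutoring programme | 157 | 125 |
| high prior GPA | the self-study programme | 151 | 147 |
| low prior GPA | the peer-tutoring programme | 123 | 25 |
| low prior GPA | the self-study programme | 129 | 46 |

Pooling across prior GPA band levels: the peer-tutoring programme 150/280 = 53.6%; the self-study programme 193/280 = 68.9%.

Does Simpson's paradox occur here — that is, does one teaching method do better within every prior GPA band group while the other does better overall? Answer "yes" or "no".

Within each prior GPA band level (high prior GPA 79.6% vs 97.4%; low prior GPA 20.3% vs 35.7%), the self-study programme has the higher rate every time. Pooled: 53.6% vs 68.9% — the self-study programme has the higher rate overall. They agree.

no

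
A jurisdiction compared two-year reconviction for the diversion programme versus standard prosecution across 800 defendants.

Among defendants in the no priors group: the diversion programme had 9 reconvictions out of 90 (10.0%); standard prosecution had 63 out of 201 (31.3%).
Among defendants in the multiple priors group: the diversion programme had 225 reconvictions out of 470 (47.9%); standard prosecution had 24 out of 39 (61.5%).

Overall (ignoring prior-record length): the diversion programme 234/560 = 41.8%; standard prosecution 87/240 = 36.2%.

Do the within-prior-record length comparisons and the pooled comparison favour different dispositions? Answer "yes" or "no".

Within each prior-record length level (no priors 10.0% vs 31.3%; multiple priors 47.9% vs 61.5%), the diversion programme has the lower rate every time. Pooled: 41.8% vs 36.2% — standard prosecution has the lower rate overall. The two comparisons disagree.

yes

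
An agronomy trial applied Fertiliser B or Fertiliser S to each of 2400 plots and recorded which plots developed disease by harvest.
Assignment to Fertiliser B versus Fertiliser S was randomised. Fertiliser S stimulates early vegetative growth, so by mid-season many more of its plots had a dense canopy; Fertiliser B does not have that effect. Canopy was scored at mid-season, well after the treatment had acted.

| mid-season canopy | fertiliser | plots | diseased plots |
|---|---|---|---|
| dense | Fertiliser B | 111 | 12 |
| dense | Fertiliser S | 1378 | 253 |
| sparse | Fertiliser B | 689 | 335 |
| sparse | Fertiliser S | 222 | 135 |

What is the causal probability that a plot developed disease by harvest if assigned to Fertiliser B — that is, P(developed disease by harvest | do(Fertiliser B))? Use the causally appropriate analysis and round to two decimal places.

Because the fertiliser influences mid-season canopy, mid-season canopy is a post-treatment mediator, not a confounder. Stratifying on it would bias the estimate; the causal effect is the crude pooled difference.
So P(outcome | do(Fertiliser B)) is just the pooled rate for Fertiliser B: 347/800 = 0.434.

0.43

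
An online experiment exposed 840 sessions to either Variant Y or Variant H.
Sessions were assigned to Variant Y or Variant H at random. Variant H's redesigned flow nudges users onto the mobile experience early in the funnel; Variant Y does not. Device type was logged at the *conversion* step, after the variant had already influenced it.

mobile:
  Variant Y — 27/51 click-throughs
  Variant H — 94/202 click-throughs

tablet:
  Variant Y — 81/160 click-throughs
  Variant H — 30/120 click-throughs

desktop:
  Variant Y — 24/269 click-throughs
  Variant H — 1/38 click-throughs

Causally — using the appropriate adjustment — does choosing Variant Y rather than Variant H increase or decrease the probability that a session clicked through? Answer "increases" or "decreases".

decreases

The stratified and pooled comparisons disagree (Variant Y wins within each device type; Variant H wins overall), so the answer turns on the causal role of device type.
Stratifying would compare variants among sessions the variants themselves sorted into device type groups — a form of selection on an intermediate. The unconditioned pooled rates give the total causal effect.
Pooled: Variant Y 27.5% vs Variant H 34.7%; Variant H is higher overall.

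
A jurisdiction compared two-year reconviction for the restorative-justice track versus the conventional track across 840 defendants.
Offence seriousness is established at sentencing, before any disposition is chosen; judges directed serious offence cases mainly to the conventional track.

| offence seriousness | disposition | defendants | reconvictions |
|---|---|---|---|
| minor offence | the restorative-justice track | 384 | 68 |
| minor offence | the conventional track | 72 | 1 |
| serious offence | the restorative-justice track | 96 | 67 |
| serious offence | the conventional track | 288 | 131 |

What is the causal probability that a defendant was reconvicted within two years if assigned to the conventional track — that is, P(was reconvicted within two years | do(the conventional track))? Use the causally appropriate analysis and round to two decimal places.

0.22

Since offence seriousness is a pre-existing factor (not a product of the disposition) and it affects the outcome on its own, it is a confounder. The stratified rates, not the pooled rate, identify the causal effect.
Standardising the conventional track to the population offence seriousness mix: 0.543·1/72 + 0.457·131/288 = 0.215.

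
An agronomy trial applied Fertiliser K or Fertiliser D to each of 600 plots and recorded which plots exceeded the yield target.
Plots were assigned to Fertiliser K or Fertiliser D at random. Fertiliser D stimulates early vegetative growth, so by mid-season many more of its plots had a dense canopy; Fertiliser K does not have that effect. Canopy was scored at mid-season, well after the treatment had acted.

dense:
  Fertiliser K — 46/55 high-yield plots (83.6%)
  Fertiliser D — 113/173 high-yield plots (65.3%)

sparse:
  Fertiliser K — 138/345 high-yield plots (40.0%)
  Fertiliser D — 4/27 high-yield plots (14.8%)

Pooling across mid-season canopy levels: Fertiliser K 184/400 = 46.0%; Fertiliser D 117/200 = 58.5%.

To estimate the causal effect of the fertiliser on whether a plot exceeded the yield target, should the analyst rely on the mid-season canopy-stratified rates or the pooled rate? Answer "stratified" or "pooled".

pooled

Mid-season canopy here is a post-treatment variable shaped by the fertiliser; conditioning on it would introduce bias rather than remove it. The overall comparison is the causal one.
Pooled: Fertiliser K 46.0% vs Fertiliser D 58.5%; Fertiliser D is higher overall.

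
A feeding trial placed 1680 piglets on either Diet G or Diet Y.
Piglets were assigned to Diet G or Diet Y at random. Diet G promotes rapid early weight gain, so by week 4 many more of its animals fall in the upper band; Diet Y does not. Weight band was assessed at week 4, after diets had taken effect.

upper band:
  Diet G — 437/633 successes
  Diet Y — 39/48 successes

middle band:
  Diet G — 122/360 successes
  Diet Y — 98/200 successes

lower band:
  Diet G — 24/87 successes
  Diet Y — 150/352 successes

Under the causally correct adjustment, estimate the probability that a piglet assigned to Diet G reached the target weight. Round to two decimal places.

The stratified and pooled comparisons disagree (Diet Y wins within each week-4 weight band; Diet G wins overall), so the answer turns on the causal role of week-4 weight band.
Week-4 weight band lies on the pathway diet → week-4 weight band → outcome, so adjusting for it blocks the indirect effect. For the total causal effect of diet, use the unadjusted pooled rates.
So P(outcome | do(Diet G)) is just the pooled rate for Diet G: 583/1080 = 0.540.

0.54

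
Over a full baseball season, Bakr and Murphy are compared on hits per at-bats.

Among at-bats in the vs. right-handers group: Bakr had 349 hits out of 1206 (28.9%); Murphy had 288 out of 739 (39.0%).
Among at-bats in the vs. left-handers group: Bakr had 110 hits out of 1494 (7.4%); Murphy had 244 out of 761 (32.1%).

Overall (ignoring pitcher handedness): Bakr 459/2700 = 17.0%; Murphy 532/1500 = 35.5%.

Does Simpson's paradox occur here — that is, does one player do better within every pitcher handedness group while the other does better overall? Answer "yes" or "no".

no

Within each pitcher handedness level (vs. right-handers 28.9% vs 39.0%; vs. left-handers 7.4% vs 32.1%), Murphy has the higher rate every time. Pooled: 17.0% vs 35.5% — Murphy has the higher rate overall. They agree.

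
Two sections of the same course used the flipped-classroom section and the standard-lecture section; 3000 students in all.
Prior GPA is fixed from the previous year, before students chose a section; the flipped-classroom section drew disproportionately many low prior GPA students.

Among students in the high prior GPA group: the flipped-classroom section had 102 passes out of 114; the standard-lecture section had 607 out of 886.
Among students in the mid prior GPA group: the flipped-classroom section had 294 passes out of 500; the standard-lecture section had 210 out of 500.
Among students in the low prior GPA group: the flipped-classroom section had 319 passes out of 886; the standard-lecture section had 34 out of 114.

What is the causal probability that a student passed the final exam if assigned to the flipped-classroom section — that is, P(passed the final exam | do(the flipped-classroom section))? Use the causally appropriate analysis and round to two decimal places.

Prior GPA band is set before the teaching method has any effect — it is not caused by the teaching method — and it independently drives the outcome. That makes it a confounder, so the causal comparison is within prior GPA band levels.
Standardising the flipped-classroom section to the population prior GPA band mix: 0.333·102/114 + 0.333·294/500 + 0.333·319/886 = 0.614.

0.61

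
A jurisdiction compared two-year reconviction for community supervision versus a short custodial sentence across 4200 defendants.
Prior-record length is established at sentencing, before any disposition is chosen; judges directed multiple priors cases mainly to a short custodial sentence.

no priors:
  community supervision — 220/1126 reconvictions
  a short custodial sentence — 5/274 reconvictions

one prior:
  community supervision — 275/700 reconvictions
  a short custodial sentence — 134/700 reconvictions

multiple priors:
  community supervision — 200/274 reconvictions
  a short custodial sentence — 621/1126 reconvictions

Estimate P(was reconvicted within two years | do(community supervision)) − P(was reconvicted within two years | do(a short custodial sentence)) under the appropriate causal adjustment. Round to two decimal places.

Nothing the disposition does changes prior-record length; the imbalance is an allocation artefact. With prior-record length also predicting the outcome, the pooled figure is confounded, and the within-stratum comparison is the causal one.
Adjusting over the population distribution of prior-record length: 0.333·(0.195−0.018) + 0.333·(0.393−0.191) + 0.333·(0.730−0.552) = +0.186.

+0.19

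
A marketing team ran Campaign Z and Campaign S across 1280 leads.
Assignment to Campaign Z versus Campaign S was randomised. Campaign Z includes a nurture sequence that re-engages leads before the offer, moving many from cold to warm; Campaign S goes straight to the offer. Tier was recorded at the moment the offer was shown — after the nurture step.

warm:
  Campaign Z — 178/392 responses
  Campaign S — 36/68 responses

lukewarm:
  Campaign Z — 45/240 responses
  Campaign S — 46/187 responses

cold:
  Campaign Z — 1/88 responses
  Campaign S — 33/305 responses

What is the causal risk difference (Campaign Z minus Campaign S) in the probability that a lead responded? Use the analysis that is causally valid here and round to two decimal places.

Within every engagement tier level Campaign S has the higher rate, yet pooled Campaign Z does — Simpson's reversal.
The distribution of engagement tier is itself part of what the campaign does — it is an intermediate outcome. Holding it fixed would remove that part of the effect; the total effect is the pooled difference.
The causal difference is the pooled difference: 0.311 − 0.205 = +0.106.

+0.11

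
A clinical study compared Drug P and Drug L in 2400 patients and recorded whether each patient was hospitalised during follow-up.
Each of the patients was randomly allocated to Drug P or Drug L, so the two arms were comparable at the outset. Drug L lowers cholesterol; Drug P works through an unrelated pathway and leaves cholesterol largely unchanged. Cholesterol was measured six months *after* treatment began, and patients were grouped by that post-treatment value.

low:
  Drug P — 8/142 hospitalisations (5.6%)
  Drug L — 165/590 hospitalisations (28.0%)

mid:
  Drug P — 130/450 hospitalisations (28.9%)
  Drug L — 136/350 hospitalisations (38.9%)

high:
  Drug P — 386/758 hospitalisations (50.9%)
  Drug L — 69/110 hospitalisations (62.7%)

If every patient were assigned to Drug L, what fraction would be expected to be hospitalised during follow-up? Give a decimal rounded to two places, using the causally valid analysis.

0.35

Within every cholesterol level Drug P has the lower rate, yet pooled Drug L does — Simpson's reversal.
Cholesterol lies on the pathway drug → cholesterol → outcome, so adjusting for it blocks the indirect effect. For the total causal effect of drug, use the unadjusted pooled rates.
So P(outcome | do(Drug L)) is just the pooled rate for Drug L: 370/1050 = 0.352.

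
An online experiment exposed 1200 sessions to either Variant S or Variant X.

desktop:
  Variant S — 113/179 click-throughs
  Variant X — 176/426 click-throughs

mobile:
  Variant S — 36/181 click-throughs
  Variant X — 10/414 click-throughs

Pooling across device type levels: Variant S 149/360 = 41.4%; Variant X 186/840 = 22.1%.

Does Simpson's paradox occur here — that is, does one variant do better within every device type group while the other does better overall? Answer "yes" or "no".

Within each device type level (desktop 63.1% vs 41.3%; mobile 19.9% vs 2.4%), Variant S has the higher rate every time. Pooled: 41.4% vs 22.1% — Variant S has the higher rate overall. They agree.

no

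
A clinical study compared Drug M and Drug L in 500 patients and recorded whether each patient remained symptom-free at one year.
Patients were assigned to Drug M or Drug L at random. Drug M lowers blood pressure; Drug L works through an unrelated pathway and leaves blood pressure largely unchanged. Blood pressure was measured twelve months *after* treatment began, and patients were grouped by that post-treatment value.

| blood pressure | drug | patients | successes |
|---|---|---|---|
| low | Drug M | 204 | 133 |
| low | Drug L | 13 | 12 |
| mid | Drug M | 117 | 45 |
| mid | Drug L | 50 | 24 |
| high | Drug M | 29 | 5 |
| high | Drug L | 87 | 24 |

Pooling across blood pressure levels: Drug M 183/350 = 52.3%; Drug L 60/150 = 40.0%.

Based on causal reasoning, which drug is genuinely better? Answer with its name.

Within every blood pressure level Drug L has the higher rate, yet pooled Drug M does — Simpson's reversal.
Blood pressure is downstream of the drug. One should not condition on a consequence of treatment, so the overall rates are the right comparison.
Pooled: Drug M 52.3% vs Drug L 40.0%; Drug M is higher overall.

Drug M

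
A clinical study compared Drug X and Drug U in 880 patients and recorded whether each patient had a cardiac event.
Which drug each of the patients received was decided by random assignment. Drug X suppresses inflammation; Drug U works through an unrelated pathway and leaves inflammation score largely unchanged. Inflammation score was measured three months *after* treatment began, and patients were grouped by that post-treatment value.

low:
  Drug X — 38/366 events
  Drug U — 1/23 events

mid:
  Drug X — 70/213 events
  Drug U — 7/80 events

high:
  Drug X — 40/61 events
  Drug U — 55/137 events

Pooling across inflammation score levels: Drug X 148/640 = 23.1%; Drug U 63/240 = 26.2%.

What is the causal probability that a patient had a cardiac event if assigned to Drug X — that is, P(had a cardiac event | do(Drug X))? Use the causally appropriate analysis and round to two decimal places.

0.23

The distribution of inflammation score is itself part of what the drug does — it is an intermediate outcome. Holding it fixed would remove that part of the effect; the total effect is the pooled difference.
So P(outcome | do(Drug X)) is just the pooled rate for Drug X: 148/640 = 0.231.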